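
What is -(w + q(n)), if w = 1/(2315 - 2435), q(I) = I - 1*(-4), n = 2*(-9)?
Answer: 1681/120 ≈ 14.008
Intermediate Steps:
n = -18
q(I) = 4 + I (q(I) = I + 4 = 4 + I)
w = -1/120 (w = 1/(-120) = -1/120 ≈ -0.0083333)
-(w + q(n)) = -(-1/120 + (4 - 18)) = -(-1/120 - 14) = -1*(-1681/120) = 1681/120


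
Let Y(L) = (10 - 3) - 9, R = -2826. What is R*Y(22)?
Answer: 5652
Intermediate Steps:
Y(L) = -2 (Y(L) = 7 - 9 = -2)
R*Y(22) = -2826*(-2) = 5652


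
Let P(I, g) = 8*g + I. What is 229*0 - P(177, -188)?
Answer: 1327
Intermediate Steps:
P(I, g) = I + 8*g
229*0 - P(177, -188) = 229*0 - (177 + 8*(-188)) = 0 - (177 - 1504) = 0 - 1*(-1327) = 0 + 1327 = 1327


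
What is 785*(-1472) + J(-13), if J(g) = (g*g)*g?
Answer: -1157717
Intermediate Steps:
J(g) = g³ (J(g) = g²*g = g³)
785*(-1472) + J(-13) = 785*(-1472) + (-13)³ = -1155520 - 2197 = -1157717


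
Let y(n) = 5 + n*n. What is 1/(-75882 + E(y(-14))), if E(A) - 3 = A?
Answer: -1/75678 ≈ -1.3214e-5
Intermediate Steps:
y(n) = 5 + n²
E(A) = 3 + A
1/(-75882 + E(y(-14))) = 1/(-75882 + (3 + (5 + (-14)²))) = 1/(-75882 + (3 + (5 + 196))) = 1/(-75882 + (3 + 201)) = 1/(-75882 + 204) = 1/(-75678) = -1/75678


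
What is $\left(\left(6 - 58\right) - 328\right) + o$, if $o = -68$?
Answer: $-448$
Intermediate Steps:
$\left(\left(6 - 58\right) - 328\right) + o = \left(\left(6 - 58\right) - 328\right) - 68 = \left(-52 - 328\right) - 68 = -380 - 68 = -448$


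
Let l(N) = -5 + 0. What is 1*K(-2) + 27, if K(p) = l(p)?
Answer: 22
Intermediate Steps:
l(N) = -5
K(p) = -5
1*K(-2) + 27 = 1*(-5) + 27 = -5 + 27 = 22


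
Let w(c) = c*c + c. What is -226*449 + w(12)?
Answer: -101318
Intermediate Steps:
w(c) = c + c² (w(c) = c² + c = c + c²)
-226*449 + w(12) = -226*449 + 12*(1 + 12) = -101474 + 12*13 = -101474 + 156 = -101318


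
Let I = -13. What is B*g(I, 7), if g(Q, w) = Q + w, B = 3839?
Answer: -23034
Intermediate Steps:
B*g(I, 7) = 3839*(-13 + 7) = 3839*(-6) = -23034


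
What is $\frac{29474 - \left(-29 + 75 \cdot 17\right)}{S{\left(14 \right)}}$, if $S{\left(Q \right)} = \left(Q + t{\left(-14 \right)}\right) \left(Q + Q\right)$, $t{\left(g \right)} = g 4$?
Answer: $- \frac{7057}{294} \approx -24.003$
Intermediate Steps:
$t{\left(g \right)} = 4 g$
$S{\left(Q \right)} = 2 Q \left(-56 + Q\right)$ ($S{\left(Q \right)} = \left(Q + 4 \left(-14\right)\right) \left(Q + Q\right) = \left(Q - 56\right) 2 Q = \left(-56 + Q\right) 2 Q = 2 Q \left(-56 + Q\right)$)
$\frac{29474 - \left(-29 + 75 \cdot 17\right)}{S{\left(14 \right)}} = \frac{29474 - \left(-29 + 75 \cdot 17\right)}{2 \cdot 14 \left(-56 + 14\right)} = \frac{29474 - \left(-29 + 1275\right)}{2 \cdot 14 \left(-42\right)} = \frac{29474 - 1246}{-1176} = \left(29474 - 1246\right) \left(- \frac{1}{1176}\right) = 28228 \left(- \frac{1}{1176}\right) = - \frac{7057}{294}$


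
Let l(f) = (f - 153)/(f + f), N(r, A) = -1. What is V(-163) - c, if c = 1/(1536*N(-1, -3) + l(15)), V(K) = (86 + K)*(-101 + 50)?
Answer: 30249686/7703 ≈ 3927.0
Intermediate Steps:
l(f) = (-153 + f)/(2*f) (l(f) = (-153 + f)/((2*f)) = (-153 + f)*(1/(2*f)) = (-153 + f)/(2*f))
V(K) = -4386 - 51*K (V(K) = (86 + K)*(-51) = -4386 - 51*K)
c = -5/7703 (c = 1/(1536*(-1) + (1/2)*(-153 + 15)/15) = 1/(-1536 + (1/2)*(1/15)*(-138)) = 1/(-1536 - 23/5) = 1/(-7703/5) = -5/7703 ≈ -0.00064910)
V(-163) - c = (-4386 - 51*(-163)) - 1*(-5/7703) = (-4386 + 8313) + 5/7703 = 3927 + 5/7703 = 30249686/7703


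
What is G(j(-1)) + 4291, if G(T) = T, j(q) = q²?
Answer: 4292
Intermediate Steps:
G(j(-1)) + 4291 = (-1)² + 4291 = 1 + 4291 = 4292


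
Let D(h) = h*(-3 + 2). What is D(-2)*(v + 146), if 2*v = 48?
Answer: 340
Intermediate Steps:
D(h) = -h (D(h) = h*(-1) = -h)
v = 24 (v = (½)*48 = 24)
D(-2)*(v + 146) = (-1*(-2))*(24 + 146) = 2*170 = 340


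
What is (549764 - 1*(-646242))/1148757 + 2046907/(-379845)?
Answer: -632367281843/145449867555 ≈ -4.3477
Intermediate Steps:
(549764 - 1*(-646242))/1148757 + 2046907/(-379845) = (549764 + 646242)*(1/1148757) + 2046907*(-1/379845) = 1196006*(1/1148757) - 2046907/379845 = 1196006/1148757 - 2046907/379845 = -632367281843/145449867555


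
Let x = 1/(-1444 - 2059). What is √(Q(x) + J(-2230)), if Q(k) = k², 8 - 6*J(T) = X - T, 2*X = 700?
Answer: 7*I*√966154137/10509 ≈ 20.704*I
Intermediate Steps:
X = 350 (X = (½)*700 = 350)
x = -1/3503 (x = 1/(-3503) = -1/3503 ≈ -0.00028547)
J(T) = -57 + T/6 (J(T) = 4/3 - (350 - T)/6 = 4/3 + (-175/3 + T/6) = -57 + T/6)
√(Q(x) + J(-2230)) = √((-1/3503)² + (-57 + (⅙)*(-2230))) = √(1/12271009 + (-57 - 1115/3)) = √(1/12271009 - 1286/3) = √(-15780517571/36813027) = 7*I*√966154137/10509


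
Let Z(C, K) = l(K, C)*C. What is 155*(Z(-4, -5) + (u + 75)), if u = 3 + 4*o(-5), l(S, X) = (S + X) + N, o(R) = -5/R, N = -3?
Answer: 20150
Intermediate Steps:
l(S, X) = -3 + S + X (l(S, X) = (S + X) - 3 = -3 + S + X)
u = 7 (u = 3 + 4*(-5/(-5)) = 3 + 4*(-5*(-⅕)) = 3 + 4*1 = 3 + 4 = 7)
Z(C, K) = C*(-3 + C + K) (Z(C, K) = (-3 + K + C)*C = (-3 + C + K)*C = C*(-3 + C + K))
155*(Z(-4, -5) + (u + 75)) = 155*(-4*(-3 - 4 - 5) + (7 + 75)) = 155*(-4*(-12) + 82) = 155*(48 + 82) = 155*130 = 20150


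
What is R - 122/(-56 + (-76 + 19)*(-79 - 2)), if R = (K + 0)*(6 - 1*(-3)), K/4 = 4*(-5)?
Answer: -3284042/4561 ≈ -720.03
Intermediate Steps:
K = -80 (K = 4*(4*(-5)) = 4*(-20) = -80)
R = -720 (R = (-80 + 0)*(6 - 1*(-3)) = -80*(6 + 3) = -80*9 = -720)
R - 122/(-56 + (-76 + 19)*(-79 - 2)) = -720 - 122/(-56 + (-76 + 19)*(-79 - 2)) = -720 - 122/(-56 - 57*(-81)) = -720 - 122/(-56 + 4617) = -720 - 122/4561 = -3284042/4561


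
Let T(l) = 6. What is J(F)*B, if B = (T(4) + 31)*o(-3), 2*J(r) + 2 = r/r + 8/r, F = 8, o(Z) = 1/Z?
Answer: 0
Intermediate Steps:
J(r) = -½ + 4/r (J(r) = -1 + (r/r + 8/r)/2 = -1 + (1 + 8/r)/2 = -1 + (½ + 4/r) = -½ + 4/r)
B = -37/3 (B = (6 + 31)/(-3) = 37*(-⅓) = -37/3 ≈ -12.333)
J(F)*B = ((½)*(8 - 1*8)/8)*(-37/3) = ((½)*(⅛)*(8 - 8))*(-37/3) = ((½)*(⅛)*0)*(-37/3) = 0*(-37/3) = 0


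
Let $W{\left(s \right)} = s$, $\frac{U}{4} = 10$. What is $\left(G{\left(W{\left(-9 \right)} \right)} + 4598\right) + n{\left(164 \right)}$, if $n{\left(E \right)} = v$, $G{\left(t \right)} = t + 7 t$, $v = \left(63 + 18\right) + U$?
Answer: $4647$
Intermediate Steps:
$U = 40$ ($U = 4 \cdot 10 = 40$)
$v = 121$ ($v = \left(63 + 18\right) + 40 = 81 + 40 = 121$)
$G{\left(t \right)} = 8 t$
$n{\left(E \right)} = 121$
$\left(G{\left(W{\left(-9 \right)} \right)} + 4598\right) + n{\left(164 \right)} = \left(8 \left(-9\right) + 4598\right) + 121 = \left(-72 + 4598\right) + 121 = 4526 + 121 = 4647$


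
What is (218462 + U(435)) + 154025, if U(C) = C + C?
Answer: 373357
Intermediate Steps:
U(C) = 2*C
(218462 + U(435)) + 154025 = (218462 + 2*435) + 154025 = (218462 + 870) + 154025 = 219332 + 154025 = 373357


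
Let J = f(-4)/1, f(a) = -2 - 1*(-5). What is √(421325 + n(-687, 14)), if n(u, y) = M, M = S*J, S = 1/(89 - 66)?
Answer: √222880994/23 ≈ 649.10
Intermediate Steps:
f(a) = 3 (f(a) = -2 + 5 = 3)
J = 3 (J = 3/1 = 3*1 = 3)
S = 1/23 ≈ 0.043478
M = 3/23 (M = (1/23)*3 = 3/23 ≈ 0.13043)
n(u, y) = 3/23
√(421325 + n(-687, 14)) = √(421325 + 3/23) = √(9690478/23) = √222880994/23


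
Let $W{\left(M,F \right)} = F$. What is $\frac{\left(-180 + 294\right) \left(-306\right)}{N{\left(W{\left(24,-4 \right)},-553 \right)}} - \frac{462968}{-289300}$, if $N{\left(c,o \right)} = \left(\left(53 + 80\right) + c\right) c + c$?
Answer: $\frac{11741687}{170950} \approx 68.685$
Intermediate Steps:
$N{\left(c,o \right)} = c + c \left(133 + c\right)$ ($N{\left(c,o \right)} = \left(133 + c\right) c + c = c \left(133 + c\right) + c = c + c \left(133 + c\right)$)
$\frac{\left(-180 + 294\right) \left(-306\right)}{N{\left(W{\left(24,-4 \right)},-553 \right)}} - \frac{462968}{-289300} = \frac{\left(-180 + 294\right) \left(-306\right)}{\left(-4\right) \left(134 - 4\right)} - \frac{462968}{-289300} = \frac{114 \left(-306\right)}{\left(-4\right) 130} - - \frac{10522}{6575} = - \frac{34884}{-520} + \frac{10522}{6575} = \left(-34884\right) \left(- \frac{1}{520}\right) + \frac{10522}{6575} = \frac{8721}{130} + \frac{10522}{6575} = \frac{11741687}{170950}$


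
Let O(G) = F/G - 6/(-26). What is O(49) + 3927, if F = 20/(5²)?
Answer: 12508282/3185 ≈ 3927.2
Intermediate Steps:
F = ⅘ (F = 20/25 = 20*(1/25) = ⅘ ≈ 0.80000)
O(G) = 3/13 + 4/(5*G) (O(G) = 4/(5*G) - 6/(-26) = 4/(5*G) - 6*(-1/26) = 4/(5*G) + 3/13 = 3/13 + 4/(5*G))
O(49) + 3927 = (1/65)*(52 + 15*49)/49 + 3927 = (1/65)*(1/49)*(52 + 735) + 3927 = (1/65)*(1/49)*787 + 3927 = 787/3185 + 3927 = 12508282/3185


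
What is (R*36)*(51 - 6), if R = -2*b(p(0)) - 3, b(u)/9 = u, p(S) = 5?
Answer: -150660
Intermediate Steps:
b(u) = 9*u
R = -93 (R = -18*5 - 3 = -2*45 - 3 = -90 - 3 = -93)
(R*36)*(51 - 6) = (-93*36)*(51 - 6) = -3348*45 = -150660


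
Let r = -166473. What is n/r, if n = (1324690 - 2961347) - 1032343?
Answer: 2669000/166473 ≈ 16.033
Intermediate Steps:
n = -2669000 (n = -1636657 - 1032343 = -2669000)
n/r = -2669000/(-166473) = -2669000*(-1/166473) = 2669000/166473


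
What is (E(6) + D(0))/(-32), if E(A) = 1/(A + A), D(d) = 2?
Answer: -25/384 ≈ -0.065104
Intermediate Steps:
E(A) = 1/(2*A)
(E(6) + D(0))/(-32) = ((½)/6 + 2)/(-32) = ((½)*(⅙) + 2)*(-1/32) = (1/12 + 2)*(-1/32) = (25/12)*(-1/32) = -25/384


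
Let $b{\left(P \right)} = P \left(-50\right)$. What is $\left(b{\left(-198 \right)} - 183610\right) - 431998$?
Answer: $-605708$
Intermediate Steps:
$b{\left(P \right)} = - 50 P$
$\left(b{\left(-198 \right)} - 183610\right) - 431998 = \left(\left(-50\right) \left(-198\right) - 183610\right) - 431998 = \left(9900 - 183610\right) - 431998 = -173710 - 431998 = -605708$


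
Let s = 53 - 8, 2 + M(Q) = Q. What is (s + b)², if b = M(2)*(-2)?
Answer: 2025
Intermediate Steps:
M(Q) = -2 + Q
b = 0 (b = (-2 + 2)*(-2) = 0*(-2) = 0)
s = 45
(s + b)² = (45 + 0)² = 45² = 2025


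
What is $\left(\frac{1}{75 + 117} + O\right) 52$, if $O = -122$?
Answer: $- \frac{304499}{48} \approx -6343.7$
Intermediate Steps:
$\left(\frac{1}{75 + 117} + O\right) 52 = \left(\frac{1}{75 + 117} - 122\right) 52 = \left(\frac{1}{192} - 122\right) 52 = \left(- \frac{23423}{192}\right) 52 = - \frac{304499}{48}$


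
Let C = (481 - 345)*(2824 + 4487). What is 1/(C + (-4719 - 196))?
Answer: 1/989381 ≈ 1.0107e-6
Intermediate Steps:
C = 994296 (C = 136*7311 = 994296)
1/(C + (-4719 - 196)) = 1/(994296 + (-4719 - 196)) = 1/(994296 - 4915) = 1/989381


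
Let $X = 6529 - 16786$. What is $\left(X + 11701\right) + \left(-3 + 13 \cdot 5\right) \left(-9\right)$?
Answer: $886$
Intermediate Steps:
$X = -10257$ ($X = 6529 - 16786 = -10257$)
$\left(X + 11701\right) + \left(-3 + 13 \cdot 5\right) \left(-9\right) = \left(-10257 + 11701\right) + \left(-3 + 13 \cdot 5\right) \left(-9\right) = 1444 + \left(-3 + 65\right) \left(-9\right) = 1444 + 62 \left(-9\right) = 1444 - 558 = 886$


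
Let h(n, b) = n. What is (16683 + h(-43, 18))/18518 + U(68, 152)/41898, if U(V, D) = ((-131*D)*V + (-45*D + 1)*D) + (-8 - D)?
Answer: -10907356988/193966791 ≈ -56.233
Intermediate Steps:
U(V, D) = -8 - D + D*(1 - 45*D) - 131*D*V (U(V, D) = (-131*D*V + (1 - 45*D)*D) + (-8 - D) = (-131*D*V + D*(1 - 45*D)) + (-8 - D) = (D*(1 - 45*D) - 131*D*V) + (-8 - D) = -8 - D + D*(1 - 45*D) - 131*D*V)
(16683 + h(-43, 18))/18518 + U(68, 152)/41898 = (16683 - 43)/18518 + (-8 - 45*152² - 131*152*68)/41898 = 16640*(1/18518) + (-8 - 45*23104 - 1354016)*(1/41898) = 8320/9259 + (-8 - 1039680 - 1354016)*(1/41898) = 8320/9259 - 2393704*1/41898 = 8320/9259 - 1196852/20949 = -10907356988/193966791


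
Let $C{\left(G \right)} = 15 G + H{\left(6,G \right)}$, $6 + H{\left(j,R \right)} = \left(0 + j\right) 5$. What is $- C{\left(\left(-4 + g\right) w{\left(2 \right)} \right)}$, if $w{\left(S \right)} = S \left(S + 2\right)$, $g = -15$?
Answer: $2256$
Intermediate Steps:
$H{\left(j,R \right)} = -6 + 5 j$ ($H{\left(j,R \right)} = -6 + \left(0 + j\right) 5 = -6 + j 5 = -6 + 5 j$)
$w{\left(S \right)} = S \left(2 + S\right)$
$C{\left(G \right)} = 24 + 15 G$ ($C{\left(G \right)} = 15 G + \left(-6 + 5 \cdot 6\right) = 15 G + \left(-6 + 30\right) = 15 G + 24 = 24 + 15 G$)
$- C{\left(\left(-4 + g\right) w{\left(2 \right)} \right)} = - (24 + 15 \left(-4 - 15\right) 2 \left(2 + 2\right)) = - (24 + 15 \left(- 19 \cdot 2 \cdot 4\right)) = - (24 + 15 \left(\left(-19\right) 8\right)) = - (24 + 15 \left(-152\right)) = - (24 - 2280) = \left(-1\right) \left(-2256\right) = 2256$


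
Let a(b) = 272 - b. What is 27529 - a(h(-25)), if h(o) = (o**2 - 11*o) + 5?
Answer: 28162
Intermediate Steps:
h(o) = 5 + o**2 - 11*o
27529 - a(h(-25)) = 27529 - (272 - (5 + (-25)**2 - 11*(-25))) = 27529 - (272 - (5 + 625 + 275)) = 27529 - (272 - 1*905) = 27529 - (272 - 905) = 27529 - 1*(-633) = 27529 + 633 = 28162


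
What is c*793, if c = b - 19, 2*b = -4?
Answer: -16653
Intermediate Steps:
b = -2 (b = (½)*(-4) = -2)
c = -21 (c = -2 - 19 = -21)
c*793 = -21*793 = -16653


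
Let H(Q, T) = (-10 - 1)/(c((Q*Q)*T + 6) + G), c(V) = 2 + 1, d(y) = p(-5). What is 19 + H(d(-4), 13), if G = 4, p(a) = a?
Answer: 122/7 ≈ 17.429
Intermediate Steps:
d(y) = -5
c(V) = 3
H(Q, T) = -11/7 (H(Q, T) = (-10 - 1)/(3 + 4) = -11/7)
19 + H(d(-4), 13) = 19 - 11/7 = 122/7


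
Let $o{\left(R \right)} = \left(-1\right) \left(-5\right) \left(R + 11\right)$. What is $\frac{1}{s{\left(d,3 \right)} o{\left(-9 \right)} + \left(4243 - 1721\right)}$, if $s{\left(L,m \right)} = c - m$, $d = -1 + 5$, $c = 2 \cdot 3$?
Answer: $\frac{1}{2552} \approx 0.00039185$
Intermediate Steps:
$o{\left(R \right)} = 55 + 5 R$ ($o{\left(R \right)} = 5 \left(11 + R\right) = 55 + 5 R$)
$c = 6$
$d = 4$
$s{\left(L,m \right)} = 6 - m$
$\frac{1}{s{\left(d,3 \right)} o{\left(-9 \right)} + \left(4243 - 1721\right)} = \frac{1}{\left(6 - 3\right) \left(55 + 5 \left(-9\right)\right) + \left(4243 - 1721\right)} = \frac{1}{\left(6 - 3\right) \left(55 - 45\right) + \left(4243 - 1721\right)} = \frac{1}{3 \cdot 10 + 2522} = \frac{1}{30 + 2522} = \frac{1}{2552}$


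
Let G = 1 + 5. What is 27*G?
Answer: 162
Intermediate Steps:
G = 6
27*G = 27*6 = 162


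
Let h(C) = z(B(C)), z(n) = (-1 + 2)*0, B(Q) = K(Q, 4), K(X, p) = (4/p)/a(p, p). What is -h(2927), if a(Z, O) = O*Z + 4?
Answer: 0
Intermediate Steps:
a(Z, O) = 4 + O*Z
K(X, p) = 4/(p*(4 + p²)) (K(X, p) = (4/p)/(4 + p*p) = (4/p)/(4 + p²) = 4/(p*(4 + p²)))
B(Q) = 1/20 (B(Q) = 4/(4*(4 + 4²)) = 4*(¼)/(4 + 16) = 4*(¼)/20 = 4*(¼)*(1/20) = 1/20)
z(n) = 0 (z(n) = 1*0 = 0)
h(C) = 0
-h(2927) = -1*0 = 0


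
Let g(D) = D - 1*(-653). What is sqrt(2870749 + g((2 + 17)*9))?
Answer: sqrt(2871573) ≈ 1694.6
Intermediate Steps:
g(D) = 653 + D (g(D) = D + 653 = 653 + D)
sqrt(2870749 + g((2 + 17)*9)) = sqrt(2870749 + (653 + (2 + 17)*9)) = sqrt(2870749 + (653 + 19*9)) = sqrt(2870749 + (653 + 171)) = sqrt(2870749 + 824) = sqrt(2871573)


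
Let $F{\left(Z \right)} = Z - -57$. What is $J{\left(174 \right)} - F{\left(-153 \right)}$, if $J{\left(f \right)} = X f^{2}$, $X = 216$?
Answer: $6539712$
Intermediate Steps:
$F{\left(Z \right)} = 57 + Z$ ($F{\left(Z \right)} = Z + 57 = 57 + Z$)
$J{\left(f \right)} = 216 f^{2}$
$J{\left(174 \right)} - F{\left(-153 \right)} = 216 \cdot 174^{2} - \left(57 - 153\right) = 216 \cdot 30276 - -96 = 6539616 + 96 = 6539712$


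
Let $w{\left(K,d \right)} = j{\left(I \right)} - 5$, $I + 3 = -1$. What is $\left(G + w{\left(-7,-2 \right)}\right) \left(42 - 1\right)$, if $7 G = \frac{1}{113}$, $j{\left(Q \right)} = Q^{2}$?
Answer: $\frac{356782}{791} \approx 451.05$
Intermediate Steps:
$I = -4$ ($I = -3 - 1 = -4$)
$G = \frac{1}{791}$ ($G = \frac{1}{7 \cdot 113} = \frac{1}{7} \cdot \frac{1}{113} = \frac{1}{791} \approx 0.0012642$)
$w{\left(K,d \right)} = 11$ ($w{\left(K,d \right)} = \left(-4\right)^{2} - 5 = 16 - 5 = 11$)
$\left(G + w{\left(-7,-2 \right)}\right) \left(42 - 1\right) = \left(\frac{1}{791} + 11\right) \left(42 - 1\right) = \frac{8702 \left(42 - 1\right)}{791} = \frac{8702}{791} \cdot 41 = \frac{356782}{791}$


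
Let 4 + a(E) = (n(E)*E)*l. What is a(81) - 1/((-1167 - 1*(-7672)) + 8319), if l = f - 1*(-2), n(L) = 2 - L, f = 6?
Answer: -758929505/14824 ≈ -51196.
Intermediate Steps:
l = 8 (l = 6 - 1*(-2) = 6 + 2 = 8)
a(E) = -4 + 8*E*(2 - E) (a(E) = -4 + ((2 - E)*E)*8 = -4 + (E*(2 - E))*8 = -4 + 8*E*(2 - E))
a(81) - 1/((-1167 - 1*(-7672)) + 8319) = (-4 - 8*81**2 + 16*81) - 1/((-1167 - 1*(-7672)) + 8319) = (-4 - 8*6561 + 1296) - 1/((-1167 + 7672) + 8319) = (-4 - 52488 + 1296) - 1/(6505 + 8319) = -51196 - 1/14824 = -758929505/14824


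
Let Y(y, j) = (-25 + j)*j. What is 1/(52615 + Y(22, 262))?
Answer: 1/114709 ≈ 8.7177e-6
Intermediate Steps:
Y(y, j) = j*(-25 + j)
1/(52615 + Y(22, 262)) = 1/(52615 + 262*(-25 + 262)) = 1/(52615 + 262*237) = 1/(52615 + 62094) = 1/114709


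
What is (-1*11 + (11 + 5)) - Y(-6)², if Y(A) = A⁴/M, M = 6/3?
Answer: -419899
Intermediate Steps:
M = 2 (M = 6*(⅓) = 2)
Y(A) = A⁴/2
(-1*11 + (11 + 5)) - Y(-6)² = (-1*11 + (11 + 5)) - ((½)*(-6)⁴)² = (-11 + 16) - ((½)*1296)² = 5 - 1*648² = 5 - 1*419904 = 5 - 419904 = -419899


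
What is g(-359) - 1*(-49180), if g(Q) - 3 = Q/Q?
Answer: 49184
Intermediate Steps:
g(Q) = 4 (g(Q) = 3 + Q/Q = 3 + 1 = 4)
g(-359) - 1*(-49180) = 4 - 1*(-49180) = 4 + 49180 = 49184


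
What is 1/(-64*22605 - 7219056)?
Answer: -1/8665776 ≈ -1.1540e-7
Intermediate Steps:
1/(-64*22605 - 7219056) = 1/(-1446720 - 7219056) = 1/(-8665776) = -1/8665776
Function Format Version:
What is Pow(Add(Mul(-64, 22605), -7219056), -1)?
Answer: Rational(-1, 8665776) ≈ -1.1540e-7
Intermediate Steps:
Pow(Add(Mul(-64, 22605), -7219056), -1) = Pow(Add(-1446720, -7219056), -1) = Pow(-8665776, -1) = Rational(-1, 8665776)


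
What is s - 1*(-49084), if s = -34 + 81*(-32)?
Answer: 46458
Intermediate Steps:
s = -2626 (s = -34 - 2592 = -2626)
s - 1*(-49084) = -2626 - 1*(-49084) = -2626 + 49084 = 46458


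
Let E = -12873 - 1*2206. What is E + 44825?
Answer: 29746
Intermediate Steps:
E = -15079 (E = -12873 - 2206 = -15079)
E + 44825 = -15079 + 44825 = 29746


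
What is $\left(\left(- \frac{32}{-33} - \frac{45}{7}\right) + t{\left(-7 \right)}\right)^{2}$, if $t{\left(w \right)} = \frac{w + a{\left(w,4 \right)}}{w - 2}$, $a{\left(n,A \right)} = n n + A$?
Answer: $\frac{53655625}{480249} \approx 111.72$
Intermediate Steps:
$a{\left(n,A \right)} = A + n^{2}$ ($a{\left(n,A \right)} = n^{2} + A = A + n^{2}$)
$t{\left(w \right)} = \frac{4 + w + w^{2}}{-2 + w}$ ($t{\left(w \right)} = \frac{w + \left(4 + w^{2}\right)}{w - 2} = \frac{4 + w + w^{2}}{-2 + w}$)
$\left(\left(- \frac{32}{-33} - \frac{45}{7}\right) + t{\left(-7 \right)}\right)^{2} = \left(\left(- \frac{32}{-33} - \frac{45}{7}\right) + \frac{4 - 7 + \left(-7\right)^{2}}{-2 - 7}\right)^{2} = \left(\left(\left(-32\right) \left(- \frac{1}{33}\right) - \frac{45}{7}\right) + \frac{4 - 7 + 49}{-9}\right)^{2} = \left(\left(\frac{32}{33} - \frac{45}{7}\right) - \frac{46}{9}\right)^{2} = \left(- \frac{1261}{231} - \frac{46}{9}\right)^{2} = \left(- \frac{7325}{693}\right)^{2} = \frac{53655625}{480249}$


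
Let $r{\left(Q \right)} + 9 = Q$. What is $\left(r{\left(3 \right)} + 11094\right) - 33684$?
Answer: $-22596$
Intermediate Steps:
$r{\left(Q \right)} = -9 + Q$
$\left(r{\left(3 \right)} + 11094\right) - 33684 = \left(\left(-9 + 3\right) + 11094\right) - 33684 = \left(-6 + 11094\right) - 33684 = 11088 - 33684 = -22596$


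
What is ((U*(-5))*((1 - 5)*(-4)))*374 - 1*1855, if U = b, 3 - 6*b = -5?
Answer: -125245/3 ≈ -41748.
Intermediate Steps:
b = 4/3 (b = 1/2 - 1/6*(-5) = 1/2 + 5/6 = 4/3 ≈ 1.3333)
U = 4/3 ≈ 1.3333
((U*(-5))*((1 - 5)*(-4)))*374 - 1*1855 = (((4/3)*(-5))*((1 - 5)*(-4)))*374 - 1*1855 = -(-80)*(-4)/3*374 - 1855 = -20/3*16*374 - 1855 = -320/3*374 - 1855 = -119680/3 - 1855 = -125245/3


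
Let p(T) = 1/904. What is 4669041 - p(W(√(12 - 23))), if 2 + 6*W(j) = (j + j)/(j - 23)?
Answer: 4220813063/904 ≈ 4.6690e+6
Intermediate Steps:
W(j) = -⅓ + j/(3*(-23 + j)) (W(j) = -⅓ + ((j + j)/(j - 23))/6 = -⅓ + ((2*j)/(-23 + j))/6 = -⅓ + (2*j/(-23 + j))/6 = -⅓ + j/(3*(-23 + j)))
p(T) = 1/904
4669041 - p(W(√(12 - 23))) = 4669041 - 1*1/904 = 4669041 - 1/904 = 4220813063/904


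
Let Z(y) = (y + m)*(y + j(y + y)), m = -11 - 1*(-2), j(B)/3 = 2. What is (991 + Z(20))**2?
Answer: 1630729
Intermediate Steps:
j(B) = 6 (j(B) = 3*2 = 6)
m = -9 (m = -11 + 2 = -9)
Z(y) = (-9 + y)*(6 + y) (Z(y) = (y - 9)*(y + 6) = (-9 + y)*(6 + y))
(991 + Z(20))**2 = (991 + (-54 + 20**2 - 3*20))**2 = (991 + (-54 + 400 - 60))**2 = (991 + 286)**2 = 1277**2 = 1630729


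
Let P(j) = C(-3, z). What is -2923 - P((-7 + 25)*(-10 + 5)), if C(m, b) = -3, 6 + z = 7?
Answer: -2920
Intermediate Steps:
z = 1 (z = -6 + 7 = 1)
P(j) = -3
-2923 - P((-7 + 25)*(-10 + 5)) = -2923 - 1*(-3) = -2923 + 3 = -2920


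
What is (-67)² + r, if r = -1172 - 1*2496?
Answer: 821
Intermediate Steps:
r = -3668 (r = -1172 - 2496 = -3668)
(-67)² + r = (-67)² - 3668 = 4489 - 3668 = 821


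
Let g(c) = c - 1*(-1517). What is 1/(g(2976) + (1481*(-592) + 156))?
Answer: -1/872103 ≈ -1.1467e-6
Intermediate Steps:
g(c) = 1517 + c (g(c) = c + 1517 = 1517 + c)
1/(g(2976) + (1481*(-592) + 156)) = 1/((1517 + 2976) + (1481*(-592) + 156)) = 1/(4493 + (-876752 + 156)) = 1/(4493 - 876596) = 1/(-872103) = -1/872103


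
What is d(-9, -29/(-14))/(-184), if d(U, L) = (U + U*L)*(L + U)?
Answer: -37539/36064 ≈ -1.0409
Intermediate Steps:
d(U, L) = (L + U)*(U + L*U) (d(U, L) = (U + L*U)*(L + U) = (L + U)*(U + L*U))
d(-9, -29/(-14))/(-184) = -9*(-29/(-14) - 9 + (-29/(-14))**2 - 29/(-14)*(-9))/(-184) = -9*(-29*(-1/14) - 9 + (-29*(-1/14))**2 - 29*(-1/14)*(-9))*(-1/184) = -9*(29/14 - 9 + (29/14)**2 + (29/14)*(-9))*(-1/184) = -9*(29/14 - 9 + 841/196 - 261/14)*(-1/184) = -9*(-4171/196)*(-1/184) = (37539/196)*(-1/184) = -37539/36064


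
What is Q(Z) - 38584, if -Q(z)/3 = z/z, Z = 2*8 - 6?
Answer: -38587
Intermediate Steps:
Z = 10 (Z = 16 - 6 = 10)
Q(z) = -3 (Q(z) = -3*z/z = -3*1 = -3)
Q(Z) - 38584 = -3 - 38584 = -38587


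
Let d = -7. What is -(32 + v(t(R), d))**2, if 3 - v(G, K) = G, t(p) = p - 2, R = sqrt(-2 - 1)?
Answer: -1366 + 74*I*sqrt(3) ≈ -1366.0 + 128.17*I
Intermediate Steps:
R = I*sqrt(3) (R = sqrt(-3) = I*sqrt(3) ≈ 1.732*I)
t(p) = -2 + p
v(G, K) = 3 - G
-(32 + v(t(R), d))**2 = -(32 + (3 - (-2 + I*sqrt(3))))**2 = -(32 + (3 + (2 - I*sqrt(3))))**2 = -(32 + (5 - I*sqrt(3)))**2 = -(37 - I*sqrt(3))**2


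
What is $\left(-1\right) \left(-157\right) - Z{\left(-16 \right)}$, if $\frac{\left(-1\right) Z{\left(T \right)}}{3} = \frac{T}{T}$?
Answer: $160$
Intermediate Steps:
$Z{\left(T \right)} = -3$ ($Z{\left(T \right)} = - 3 \frac{T}{T} = \left(-3\right) 1 = -3$)
$\left(-1\right) \left(-157\right) - Z{\left(-16 \right)} = \left(-1\right) \left(-157\right) - -3 = 157 + 3 = 160$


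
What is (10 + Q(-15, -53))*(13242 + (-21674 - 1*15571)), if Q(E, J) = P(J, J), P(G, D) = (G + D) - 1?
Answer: 2328291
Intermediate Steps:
P(G, D) = -1 + D + G (P(G, D) = (D + G) - 1 = -1 + D + G)
Q(E, J) = -1 + 2*J (Q(E, J) = -1 + J + J = -1 + 2*J)
(10 + Q(-15, -53))*(13242 + (-21674 - 1*15571)) = (10 + (-1 + 2*(-53)))*(13242 + (-21674 - 1*15571)) = (10 + (-1 - 106))*(13242 + (-21674 - 15571)) = (10 - 107)*(13242 - 37245) = -97*(-24003) = 2328291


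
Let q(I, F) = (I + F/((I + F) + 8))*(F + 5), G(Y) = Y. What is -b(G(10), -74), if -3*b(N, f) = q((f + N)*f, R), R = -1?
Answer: 89851388/14229 ≈ 6314.7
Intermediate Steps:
q(I, F) = (5 + F)*(I + F/(8 + F + I)) (q(I, F) = (I + F/((F + I) + 8))*(5 + F) = (I + F/(8 + F + I))*(5 + F) = (5 + F)*(I + F/(8 + F + I)))
b(N, f) = -(-4 + 4*f²*(N + f)² + 28*f*(N + f))/(3*(7 + f*(N + f))) (b(N, f) = -((-1)² + 5*(-1) + 5*((f + N)*f)² + 40*((f + N)*f) - ((f + N)*f)² + ((f + N)*f)*(-1)² + 13*(-1)*((f + N)*f))/(3*(8 - 1 + (f + N)*f)) = -(1 - 5 + 5*((N + f)*f)² + 40*((N + f)*f) - ((N + f)*f)² + ((N + f)*f)*1 + 13*(-1)*((N + f)*f))/(3*(8 - 1 + (N + f)*f)) = -(1 - 5 + 5*(f*(N + f))² + 40*(f*(N + f)) - (f*(N + f))² + (f*(N + f))*1 + 13*(-1)*(f*(N + f)))/(3*(8 - 1 + f*(N + f))) = -(1 - 5 + 5*(f²*(N + f)²) + 40*f*(N + f) - f²*(N + f)² + f*(N + f) - 13*f*(N + f))/(3*(7 + f*(N + f))) = -(1 - 5 + 5*f²*(N + f)² + 40*f*(N + f) - f²*(N + f)² + f*(N + f) - 13*f*(N + f))/(3*(7 + f*(N + f))) = -(-4 + 4*f²*(N + f)² + 28*f*(N + f))/(3*(7 + f*(N + f))))
-b(G(10), -74) = -4*(1 - 1*(-74)²*(10 - 74)² - 7*(-74)*(10 - 74))/(3*(7 - 74*(10 - 74))) = -4*(1 - 1*5476*(-64)² - 7*(-74)*(-64))/(3*(7 - 74*(-64))) = -4*(1 - 1*5476*4096 - 33152)/(3*(7 + 4736)) = -4*(1 - 22429696 - 33152)/(3*4743) = -4*(-22462847)/(3*4743) = -1*(-89851388/14229) = 89851388/14229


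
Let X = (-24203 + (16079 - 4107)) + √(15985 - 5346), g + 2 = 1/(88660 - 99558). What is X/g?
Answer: 133293438/21797 - 10898*√10639/21797 ≈ 6063.6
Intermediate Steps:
g = -21797/10898 (g = -2 + 1/(88660 - 99558) = -2 + 1/(-10898) = -2 - 1/10898 = -21797/10898 ≈ -2.0001)
X = -12231 + √10639 (X = (-24203 + 11972) + √10639 = -12231 + √10639 ≈ -12128.)
X/g = (-12231 + √10639)/(-21797/10898) = (-12231 + √10639)*(-10898/21797) = 133293438/21797 - 10898*√10639/21797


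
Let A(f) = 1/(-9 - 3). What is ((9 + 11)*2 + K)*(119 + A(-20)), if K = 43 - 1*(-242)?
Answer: 463775/12 ≈ 38648.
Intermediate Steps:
K = 285 (K = 43 + 242 = 285)
A(f) = -1/12 (A(f) = 1/(-12) = -1/12)
((9 + 11)*2 + K)*(119 + A(-20)) = ((9 + 11)*2 + 285)*(119 - 1/12) = (20*2 + 285)*(1427/12) = (40 + 285)*(1427/12) = 325*(1427/12) = 463775/12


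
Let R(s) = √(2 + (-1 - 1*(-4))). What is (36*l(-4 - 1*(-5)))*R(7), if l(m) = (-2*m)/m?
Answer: -72*√5 ≈ -161.00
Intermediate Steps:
l(m) = -2
R(s) = √5 (R(s) = √(2 + (-1 + 4)) = √(2 + 3) = √5)
(36*l(-4 - 1*(-5)))*R(7) = (36*(-2))*√5 = -72*√5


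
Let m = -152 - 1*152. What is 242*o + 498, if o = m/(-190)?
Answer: 4426/5 ≈ 885.20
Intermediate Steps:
m = -304 (m = -152 - 152 = -304)
o = 8/5 (o = -304/(-190) = -304*(-1/190) = 8/5 ≈ 1.6000)
242*o + 498 = 242*(8/5) + 498 = 1936/5 + 498 = 4426/5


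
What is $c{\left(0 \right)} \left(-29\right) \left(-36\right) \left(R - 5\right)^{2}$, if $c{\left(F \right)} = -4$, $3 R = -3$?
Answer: $-150336$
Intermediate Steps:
$R = -1$ ($R = \frac{1}{3} \left(-3\right) = -1$)
$c{\left(0 \right)} \left(-29\right) \left(-36\right) \left(R - 5\right)^{2} = \left(-4\right) \left(-29\right) \left(-36\right) \left(-1 - 5\right)^{2} = 116 \left(-36\right) \left(-6\right)^{2} = \left(-4176\right) 36 = -150336$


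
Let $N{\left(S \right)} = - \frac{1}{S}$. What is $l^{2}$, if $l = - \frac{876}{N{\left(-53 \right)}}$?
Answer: $2155559184$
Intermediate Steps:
$l = -46428$ ($l = - \frac{876}{\left(-1\right) \frac{1}{-53}} = - \frac{876}{\left(-1\right) \left(- \frac{1}{53}\right)} = - 876 \frac{1}{\frac{1}{53}} = \left(-876\right) 53 = -46428$)
$l^{2} = \left(-46428\right)^{2} = 2155559184$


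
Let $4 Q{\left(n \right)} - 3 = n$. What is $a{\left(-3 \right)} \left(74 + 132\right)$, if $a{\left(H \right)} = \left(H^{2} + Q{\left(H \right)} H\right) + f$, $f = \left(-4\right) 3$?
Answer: $-618$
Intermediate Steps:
$Q{\left(n \right)} = \frac{3}{4} + \frac{n}{4}$
$f = -12$
$a{\left(H \right)} = -12 + H^{2} + H \left(\frac{3}{4} + \frac{H}{4}\right)$ ($a{\left(H \right)} = \left(H^{2} + \left(\frac{3}{4} + \frac{H}{4}\right) H\right) - 12 = \left(H^{2} + H \left(\frac{3}{4} + \frac{H}{4}\right)\right) - 12 = -12 + H^{2} + H \left(\frac{3}{4} + \frac{H}{4}\right)$)
$a{\left(-3 \right)} \left(74 + 132\right) = \left(-12 + \frac{3}{4} \left(-3\right) + \frac{5 \left(-3\right)^{2}}{4}\right) \left(74 + 132\right) = \left(-12 - \frac{9}{4} + \frac{5}{4} \cdot 9\right) 206 = \left(-12 - \frac{9}{4} + \frac{45}{4}\right) 206 = \left(-3\right) 206 = -618$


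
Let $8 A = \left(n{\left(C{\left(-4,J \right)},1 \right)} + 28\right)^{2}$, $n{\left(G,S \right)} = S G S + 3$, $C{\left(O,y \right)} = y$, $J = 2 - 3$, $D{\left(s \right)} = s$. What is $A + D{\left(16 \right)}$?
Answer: $\frac{257}{2} \approx 128.5$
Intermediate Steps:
$J = -1$ ($J = 2 - 3 = -1$)
$n{\left(G,S \right)} = 3 + G S^{2}$ ($n{\left(G,S \right)} = G S S + 3 = G S^{2} + 3 = 3 + G S^{2}$)
$A = \frac{225}{2}$ ($A = \frac{\left(\left(3 - 1^{2}\right) + 28\right)^{2}}{8} = \frac{\left(\left(3 - 1\right) + 28\right)^{2}}{8} = \frac{\left(2 + 28\right)^{2}}{8} = \frac{30^{2}}{8} = \frac{1}{8} \cdot 900 = \frac{225}{2} \approx 112.5$)
$A + D{\left(16 \right)} = \frac{225}{2} + 16 = \frac{257}{2}$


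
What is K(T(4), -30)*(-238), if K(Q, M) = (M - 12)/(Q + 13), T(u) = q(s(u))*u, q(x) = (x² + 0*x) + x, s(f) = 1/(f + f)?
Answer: 22848/31 ≈ 737.03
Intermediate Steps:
s(f) = 1/(2*f)
q(x) = x + x² (q(x) = (x² + 0) + x = x² + x = x + x²)
T(u) = ½ + 1/(4*u) (T(u) = ((1/(2*u))*(1 + 1/(2*u)))*u = ((1 + 1/(2*u))/(2*u))*u = ½ + 1/(4*u))
K(Q, M) = (-12 + M)/(13 + Q)
K(T(4), -30)*(-238) = ((-12 - 30)/(13 + (¼)*(1 + 2*4)/4))*(-238) = (-42/(13 + (¼)*(¼)*(1 + 8)))*(-238) = (-42/(13 + (¼)*(¼)*9))*(-238) = (-42/(13 + 9/16))*(-238) = (-42/(217/16))*(-238) = ((16/217)*(-42))*(-238) = -96/31*(-238) = 22848/31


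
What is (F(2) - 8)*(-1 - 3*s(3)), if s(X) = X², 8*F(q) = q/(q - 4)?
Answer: 455/2 ≈ 227.50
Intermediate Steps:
F(q) = q/(8*(-4 + q)) (F(q) = (q/(q - 4))/8 = (q/(-4 + q))/8 = q/(8*(-4 + q)))
(F(2) - 8)*(-1 - 3*s(3)) = ((⅛)*2/(-4 + 2) - 8)*(-1 - 3*3²) = ((⅛)*2/(-2) - 8)*(-1 - 3*9) = ((⅛)*2*(-½) - 8)*(-1 - 27) = (-⅛ - 8)*(-28) = -65/8*(-28) = 455/2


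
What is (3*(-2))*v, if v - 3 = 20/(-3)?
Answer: 22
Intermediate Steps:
v = -11/3 (v = 3 + 20/(-3) = 3 + 20*(-1/3) = 3 - 20/3 = -11/3 ≈ -3.6667)
(3*(-2))*v = (3*(-2))*(-11/3) = -6*(-11/3) = 22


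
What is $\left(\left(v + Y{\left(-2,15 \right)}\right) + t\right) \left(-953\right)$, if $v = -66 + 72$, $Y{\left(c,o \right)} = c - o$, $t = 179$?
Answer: $-160104$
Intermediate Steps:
$v = 6$
$\left(\left(v + Y{\left(-2,15 \right)}\right) + t\right) \left(-953\right) = \left(\left(6 - 17\right) + 179\right) \left(-953\right) = \left(-11 + 179\right) \left(-953\right) = 168 \left(-953\right) = -160104$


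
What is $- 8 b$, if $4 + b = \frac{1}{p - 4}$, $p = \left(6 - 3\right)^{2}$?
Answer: $\frac{152}{5} \approx 30.4$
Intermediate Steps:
$p = 9$ ($p = 3^{2} = 9$)
$b = - \frac{19}{5}$ ($b = -4 + \frac{1}{9 - 4} = -4 + \frac{1}{5} = - \frac{19}{5} \approx -3.8$)
$- 8 b = \left(-8\right) \left(- \frac{19}{5}\right) = \frac{152}{5}$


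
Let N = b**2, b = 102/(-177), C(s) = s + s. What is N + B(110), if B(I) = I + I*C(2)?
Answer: 1915706/3481 ≈ 550.33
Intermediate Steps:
C(s) = 2*s
B(I) = 5*I (B(I) = I + I*(2*2) = I + I*4 = I + 4*I = 5*I)
b = -34/59 (b = 102*(-1/177) = -34/59 ≈ -0.57627)
N = 1156/3481 (N = (-34/59)**2 = 1156/3481 ≈ 0.33209)
N + B(110) = 1156/3481 + 5*110 = 1156/3481 + 550 = 1915706/3481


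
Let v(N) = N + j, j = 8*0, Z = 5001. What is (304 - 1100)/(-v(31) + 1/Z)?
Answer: 1990398/77515 ≈ 25.678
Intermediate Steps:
j = 0
v(N) = N (v(N) = N + 0 = N)
(304 - 1100)/(-v(31) + 1/Z) = (304 - 1100)/(-1*31 + 1/5001) = -796/(-31 + 1/5001) = -796/(-155030/5001) = -796*(-5001/155030) = 1990398/77515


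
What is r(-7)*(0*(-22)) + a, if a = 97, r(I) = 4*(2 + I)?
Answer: 97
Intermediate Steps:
r(I) = 8 + 4*I
r(-7)*(0*(-22)) + a = (8 + 4*(-7))*(0*(-22)) + 97 = (8 - 28)*0 + 97 = -20*0 + 97 = 0 + 97 = 97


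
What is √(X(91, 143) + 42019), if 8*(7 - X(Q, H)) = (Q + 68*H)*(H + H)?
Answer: I*√1235441/2 ≈ 555.75*I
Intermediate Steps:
X(Q, H) = 7 - H*(Q + 68*H)/4 (X(Q, H) = 7 - (Q + 68*H)*(H + H)/8 = 7 - (Q + 68*H)*2*H/8 = 7 - H*(Q + 68*H)/4)
√(X(91, 143) + 42019) = √((7 - 17*143² - ¼*143*91) + 42019) = √((7 - 17*20449 - 13013/4) + 42019) = √((7 - 347633 - 13013/4) + 42019) = √(-1403517/4 + 42019) = √(-1235441/4) = I*√1235441/2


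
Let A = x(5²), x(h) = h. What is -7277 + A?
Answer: -7252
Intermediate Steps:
A = 25 (A = 5² = 25)
-7277 + A = -7277 + 25 = -7252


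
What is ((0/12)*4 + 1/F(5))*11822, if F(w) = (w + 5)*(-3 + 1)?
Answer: -5911/10 ≈ -591.10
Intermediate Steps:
F(w) = -10 - 2*w (F(w) = (5 + w)*(-2) = -10 - 2*w)
((0/12)*4 + 1/F(5))*11822 = ((0/12)*4 + 1/(-10 - 2*5))*11822 = ((0*(1/12))*4 + 1/(-10 - 10))*11822 = (0*4 + 1/(-20))*11822 = (0 - 1/20)*11822 = -1/20*11822 = -5911/10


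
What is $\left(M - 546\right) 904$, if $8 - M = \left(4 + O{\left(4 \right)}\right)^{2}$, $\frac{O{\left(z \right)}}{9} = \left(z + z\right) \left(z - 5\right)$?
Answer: $-4666448$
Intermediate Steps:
$O{\left(z \right)} = 18 z \left(-5 + z\right)$ ($O{\left(z \right)} = 9 \left(z + z\right) \left(z - 5\right) = 9 \cdot 2 z \left(-5 + z\right) = 18 z \left(-5 + z\right)$)
$M = -4616$ ($M = 8 - \left(4 + 18 \cdot 4 \left(-5 + 4\right)\right)^{2} = 8 - \left(4 + 18 \cdot 4 \left(-1\right)\right)^{2} = 8 - \left(4 - 72\right)^{2} = 8 - \left(-68\right)^{2} = 8 - 4624 = -4616$)
$\left(M - 546\right) 904 = \left(-4616 - 546\right) 904 = \left(-5162\right) 904 = -4666448$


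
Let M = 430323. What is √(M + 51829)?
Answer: 2*√120538 ≈ 694.37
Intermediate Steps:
√(M + 51829) = √(430323 + 51829) = √482152 = 2*√120538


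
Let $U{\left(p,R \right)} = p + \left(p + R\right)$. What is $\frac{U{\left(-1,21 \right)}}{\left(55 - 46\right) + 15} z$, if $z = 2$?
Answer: $\frac{19}{12} \approx 1.5833$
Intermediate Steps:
$U{\left(p,R \right)} = R + 2 p$ ($U{\left(p,R \right)} = p + \left(R + p\right) = R + 2 p$)
$\frac{U{\left(-1,21 \right)}}{\left(55 - 46\right) + 15} z = \frac{21 + 2 \left(-1\right)}{\left(55 - 46\right) + 15} \cdot 2 = \frac{21 - 2}{9 + 15} \cdot 2 = \frac{19}{24} \cdot 2 = \frac{19}{12}$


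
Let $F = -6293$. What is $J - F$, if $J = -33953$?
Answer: $-27660$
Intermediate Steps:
$J - F = -33953 - -6293 = -33953 + 6293 = -27660$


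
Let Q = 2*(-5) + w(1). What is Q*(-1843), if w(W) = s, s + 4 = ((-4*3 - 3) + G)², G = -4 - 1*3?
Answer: -866210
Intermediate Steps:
G = -7 (G = -4 - 3 = -7)
s = 480 (s = -4 + ((-4*3 - 3) - 7)² = -4 + ((-12 - 3) - 7)² = -4 + (-15 - 7)² = -4 + (-22)² = -4 + 484 = 480)
w(W) = 480
Q = 470 (Q = 2*(-5) + 480 = -10 + 480 = 470)
Q*(-1843) = 470*(-1843) = -866210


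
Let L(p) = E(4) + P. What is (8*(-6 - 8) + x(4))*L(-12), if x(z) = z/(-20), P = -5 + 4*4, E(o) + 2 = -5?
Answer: -2244/5 ≈ -448.80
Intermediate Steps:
E(o) = -7 (E(o) = -2 - 5 = -7)
P = 11 (P = -5 + 16 = 11)
x(z) = -z/20 (x(z) = z*(-1/20) = -z/20)
L(p) = 4 (L(p) = -7 + 11 = 4)
(8*(-6 - 8) + x(4))*L(-12) = (8*(-6 - 8) - 1/20*4)*4 = (8*(-14) - ⅕)*4 = (-112 - ⅕)*4 = -561/5*4 = -2244/5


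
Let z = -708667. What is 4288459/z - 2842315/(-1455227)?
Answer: -4226426481088/1031271352409 ≈ -4.0983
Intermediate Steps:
4288459/z - 2842315/(-1455227) = 4288459/(-708667) - 2842315/(-1455227) = 4288459*(-1/708667) - 2842315*(-1/1455227) = -4288459/708667 + 2842315/1455227 = -4226426481088/1031271352409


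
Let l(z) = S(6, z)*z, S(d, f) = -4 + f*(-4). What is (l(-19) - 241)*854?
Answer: -1374086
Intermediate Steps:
S(d, f) = -4 - 4*f
l(z) = z*(-4 - 4*z) (l(z) = (-4 - 4*z)*z = z*(-4 - 4*z))
(l(-19) - 241)*854 = (-4*(-19)*(1 - 19) - 241)*854 = (-4*(-19)*(-18) - 241)*854 = (-1368 - 241)*854 = -1609*854 = -1374086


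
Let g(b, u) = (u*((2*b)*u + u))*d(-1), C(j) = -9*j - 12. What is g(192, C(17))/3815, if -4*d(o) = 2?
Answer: -299475/218 ≈ -1373.7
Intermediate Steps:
C(j) = -12 - 9*j
d(o) = -½ (d(o) = -¼*2 = -½)
g(b, u) = -u*(u + 2*b*u)/2 (g(b, u) = (u*((2*b)*u + u))*(-½) = (u*(2*b*u + u))*(-½) = (u*(u + 2*b*u))*(-½) = -u*(u + 2*b*u)/2)
g(192, C(17))/3815 = ((-12 - 9*17)²*(-½ - 1*192))/3815 = ((-12 - 153)²*(-½ - 192))*(1/3815) = ((-165)²*(-385/2))*(1/3815) = (27225*(-385/2))*(1/3815) = -10481625/2*1/3815 = -299475/218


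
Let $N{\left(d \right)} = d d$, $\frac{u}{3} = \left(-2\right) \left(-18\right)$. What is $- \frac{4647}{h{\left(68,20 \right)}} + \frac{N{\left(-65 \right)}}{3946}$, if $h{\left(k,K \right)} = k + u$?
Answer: $- \frac{8796731}{347248} \approx -25.333$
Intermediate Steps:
$u = 108$ ($u = 3 \left(\left(-2\right) \left(-18\right)\right) = 3 \cdot 36 = 108$)
$N{\left(d \right)} = d^{2}$
$h{\left(k,K \right)} = 108 + k$ ($h{\left(k,K \right)} = k + 108 = 108 + k$)
$- \frac{4647}{h{\left(68,20 \right)}} + \frac{N{\left(-65 \right)}}{3946} = - \frac{4647}{108 + 68} + \frac{\left(-65\right)^{2}}{3946} = - \frac{4647}{176} + 4225 \cdot \frac{1}{3946} = \left(-4647\right) \frac{1}{176} + \frac{4225}{3946} = - \frac{4647}{176} + \frac{4225}{3946} = - \frac{8796731}{347248}$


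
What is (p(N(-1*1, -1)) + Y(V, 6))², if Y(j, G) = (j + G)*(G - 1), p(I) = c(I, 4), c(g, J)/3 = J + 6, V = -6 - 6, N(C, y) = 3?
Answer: 0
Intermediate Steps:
V = -12
c(g, J) = 18 + 3*J (c(g, J) = 3*(J + 6) = 3*(6 + J) = 18 + 3*J)
p(I) = 30 (p(I) = 18 + 3*4 = 18 + 12 = 30)
Y(j, G) = (-1 + G)*(G + j) (Y(j, G) = (G + j)*(-1 + G) = (-1 + G)*(G + j))
(p(N(-1*1, -1)) + Y(V, 6))² = (30 + (6² - 1*6 - 1*(-12) + 6*(-12)))² = (30 + (36 - 6 + 12 - 72))² = (30 - 30)² = 0² = 0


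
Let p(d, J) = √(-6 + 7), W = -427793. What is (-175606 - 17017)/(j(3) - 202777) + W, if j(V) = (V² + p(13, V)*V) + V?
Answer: -86739971643/202762 ≈ -4.2779e+5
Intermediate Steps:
p(d, J) = 1 (p(d, J) = √1 = 1)
j(V) = V² + 2*V (j(V) = (V² + 1*V) + V = (V² + V) + V = (V + V²) + V = V² + 2*V)
(-175606 - 17017)/(j(3) - 202777) + W = (-175606 - 17017)/(3*(2 + 3) - 202777) - 427793 = -192623/(3*5 - 202777) - 427793 = -192623/(15 - 202777) - 427793 = -192623/(-202762) - 427793 = -192623*(-1/202762) - 427793 = 192623/202762 - 427793 = -86739971643/202762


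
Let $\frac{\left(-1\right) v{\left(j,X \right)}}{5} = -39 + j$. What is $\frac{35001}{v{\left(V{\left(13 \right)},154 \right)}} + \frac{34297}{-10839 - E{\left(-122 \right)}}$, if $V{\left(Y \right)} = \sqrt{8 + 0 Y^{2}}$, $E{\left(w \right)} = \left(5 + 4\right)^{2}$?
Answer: $\frac{585870763}{3304392} + \frac{70002 \sqrt{2}}{7565} \approx 190.39$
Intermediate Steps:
$E{\left(w \right)} = 81$ ($E{\left(w \right)} = 9^{2} = 81$)
$V{\left(Y \right)} = 2 \sqrt{2}$ ($V{\left(Y \right)} = \sqrt{8 + 0} = \sqrt{8} = 2 \sqrt{2}$)
$v{\left(j,X \right)} = 195 - 5 j$ ($v{\left(j,X \right)} = - 5 \left(-39 + j\right) = 195 - 5 j$)
$\frac{35001}{v{\left(V{\left(13 \right)},154 \right)}} + \frac{34297}{-10839 - E{\left(-122 \right)}} = \frac{35001}{195 - 5 \cdot 2 \sqrt{2}} + \frac{34297}{-10839 - 81} = \frac{35001}{195 - 10 \sqrt{2}} + \frac{34297}{-10839 - 81} = \frac{35001}{195 - 10 \sqrt{2}} + \frac{34297}{-10920} = \frac{35001}{195 - 10 \sqrt{2}} + 34297 \left(- \frac{1}{10920}\right) = \frac{35001}{195 - 10 \sqrt{2}} - \frac{34297}{10920} = - \frac{34297}{10920} + \frac{35001}{195 - 10 \sqrt{2}}$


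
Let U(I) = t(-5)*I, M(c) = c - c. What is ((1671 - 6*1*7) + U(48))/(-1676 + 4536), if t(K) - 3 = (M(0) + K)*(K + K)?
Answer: 321/220 ≈ 1.4591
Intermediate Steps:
M(c) = 0
t(K) = 3 + 2*K**2 (t(K) = 3 + (0 + K)*(K + K) = 3 + K*(2*K) = 3 + 2*K**2)
U(I) = 53*I (U(I) = (3 + 2*(-5)**2)*I = (3 + 2*25)*I = (3 + 50)*I = 53*I)
((1671 - 6*1*7) + U(48))/(-1676 + 4536) = ((1671 - 6*1*7) + 53*48)/(-1676 + 4536) = ((1671 - 6*7) + 2544)/2860 = ((1671 - 1*42) + 2544)*(1/2860) = ((1671 - 42) + 2544)*(1/2860) = (1629 + 2544)*(1/2860) = 4173*(1/2860) = 321/220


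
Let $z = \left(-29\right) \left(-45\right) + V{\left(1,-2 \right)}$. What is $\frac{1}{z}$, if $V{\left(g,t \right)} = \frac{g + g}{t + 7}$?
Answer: $\frac{5}{6527} \approx 0.00076605$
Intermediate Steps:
$V{\left(g,t \right)} = \frac{2 g}{7 + t}$
$z = \frac{6527}{5}$ ($z = \left(-29\right) \left(-45\right) + 2 \cdot 1 \frac{1}{7 - 2} = 1305 + 2 \cdot 1 \cdot \frac{1}{5} = 1305 + \frac{2}{5} = \frac{6527}{5} \approx 1305.4$)
$\frac{1}{z} = \frac{1}{\frac{6527}{5}} = \frac{5}{6527}$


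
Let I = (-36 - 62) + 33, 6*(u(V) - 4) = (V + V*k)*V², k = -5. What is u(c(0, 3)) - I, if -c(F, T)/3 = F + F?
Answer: 69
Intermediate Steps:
c(F, T) = -6*F (c(F, T) = -3*(F + F) = -6*F)
u(V) = 4 - 2*V³/3 (u(V) = 4 + ((V + V*(-5))*V²)/6 = 4 + ((V - 5*V)*V²)/6 = 4 + ((-4*V)*V²)/6 = 4 + (-4*V³)/6 = 4 - 2*V³/3)
I = -65 (I = -98 + 33 = -65)
u(c(0, 3)) - I = (4 - 2*(-6*0)³/3) - 1*(-65) = (4 - ⅔*0³) + 65 = (4 - ⅔*0) + 65 = (4 + 0) + 65 = 4 + 65 = 69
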